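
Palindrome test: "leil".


Word: "leil"
Reversed: "liel"
Forward == Backward? leil != liel
Palindrome = No


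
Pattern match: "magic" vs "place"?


Pattern of "magic": [0, 1, 2, 3, 4]
Pattern of "place": [0, 1, 2, 3, 4]
Patterns match
Same pattern = Yes


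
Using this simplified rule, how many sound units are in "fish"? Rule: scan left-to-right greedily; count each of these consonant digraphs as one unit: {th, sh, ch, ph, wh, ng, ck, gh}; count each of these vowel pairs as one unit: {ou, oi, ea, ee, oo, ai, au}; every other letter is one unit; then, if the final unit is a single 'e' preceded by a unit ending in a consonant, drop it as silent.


Word: "fish" (4 letters)
Left-to-right scan:
  1. 'f' (letter)
  2. 'i' (letter)
  3. 'sh' (digraph)
Units from scan: 3
Sound units = 3 units


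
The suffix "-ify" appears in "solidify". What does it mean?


Suffix: -ify
Example: solidify = solid + -ify
Meaning = to make


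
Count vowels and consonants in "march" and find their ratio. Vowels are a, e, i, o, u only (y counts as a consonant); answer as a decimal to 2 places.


Word: "march"
Vowels (a,e,i,o,u): 1
Consonants: 4
Ratio = 1/4
= 0.25


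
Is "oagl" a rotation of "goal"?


Word: "goal", Candidate: "oagl"
Method: check if candidate is substring of word+word
"goalgoal" contains "oagl"? No
Is rotation = No


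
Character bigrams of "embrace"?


Word: "embrace" (length 7)
Number of bigrams = 7 - 2 + 1 = 6
  Position 0: "em"
  Position 1: "mb"
  Position 2: "br"
  Position 3: "ra"
  Position 4: "ac"
  Position 5: "ce"
Bigrams = "em", "mb", "br", "ra", "ac", "ce"


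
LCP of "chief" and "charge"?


Word 1: "chief"
Word 2: "charge"
Comparing from start:
  Pos 0: 'c' == 'c'
  Pos 1: 'h' == 'h'
  Pos 2: 'i' != 'a' (stop)
LCP = "ch" (length 2)


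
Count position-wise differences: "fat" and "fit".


Comparing character by character (same length = 3):
  Pos 0: 'f' vs 'f' =
  Pos 1: 'a' vs 'i' !=
  Pos 2: 't' vs 't' =
Hamming distance = 1


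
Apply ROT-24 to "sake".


Word: "sake"
Shift: 24
Each letter → (letter + shift) mod 26:
  's' (18) + 24 = 16 → 'q'
  'a' (0) + 24 = 24 → 'y'
  'k' (10) + 24 = 8 → 'i'
  'e' (4) + 24 = 2 → 'c'
Result = "qyic"


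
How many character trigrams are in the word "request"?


Word: "request" (length 7)
Number of 3-grams = length - 3 + 1 = 7 - 3 + 1
= 5


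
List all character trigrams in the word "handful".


Word: "handful" (length 7)
Number of trigrams = 7 - 3 + 1 = 5
  Position 0: "han"
  Position 1: "and"
  Position 2: "ndf"
  Position 3: "dfu"
  Position 4: "ful"
Trigrams = "han", "and", "ndf", "dfu", "ful"


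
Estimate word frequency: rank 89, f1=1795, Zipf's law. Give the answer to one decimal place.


Zipf's law: f(r) = f(1) / r
f(1) = 1795
f(89) = 1795 / 89
= 20.2 occurrences


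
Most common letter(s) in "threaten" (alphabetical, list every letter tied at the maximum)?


Word: "threaten"
Letter counts:
  'a': 1
  'e': 2
  'h': 1
  'n': 1
  'r': 1
  't': 2
Maximum count = 2
Most frequent = 'e', 't' (2 times each)


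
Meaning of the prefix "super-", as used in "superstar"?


Prefix: super-
Example: superstar (super- + star)
Meaning = above / beyond


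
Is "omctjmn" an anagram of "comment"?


Word 1: "comment" → sorted: cemmnot
Word 2: "omctjmn" → sorted: cjmmnot
Same letters? cemmnot != cjmmnot
Anagram = No


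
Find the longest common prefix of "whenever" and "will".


Word 1: "whenever"
Word 2: "will"
Comparing from start:
  Pos 0: 'w' == 'w'
  Pos 1: 'h' != 'i' (stop)
LCP = "w" (length 1)


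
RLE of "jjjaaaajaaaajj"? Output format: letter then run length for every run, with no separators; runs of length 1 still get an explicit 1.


String: "jjjaaaajaaaajj"
Scanning for consecutive runs:
  'j' x 3
  'a' x 4
  'j' x 1
  'a' x 4
  'j' x 2
RLE = "j3a4j1a4j2"


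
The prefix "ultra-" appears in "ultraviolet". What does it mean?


Prefix: ultra-
Example: ultraviolet (ultra- + violet)
Meaning = beyond


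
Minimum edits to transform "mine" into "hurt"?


Word 1: "mine" (length 4)
Word 2: "hurt" (length 4)
One optimal edit sequence (insert/delete/substitute each cost 1):
  1. substitute 'm' -> 'h'  (+1)
  2. substitute 'i' -> 'u'  (+1)
  3. substitute 'n' -> 'r'  (+1)
  4. substitute 'e' -> 't'  (+1)
Total edit operations: 4
Edit distance = 4


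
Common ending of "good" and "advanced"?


Word 1: "good"
Word 2: "advanced"
Comparing from end:
  Pos -1: 'd' == 'd'
  Pos -2: 'o' != 'e' (stop)
LCS = "d" (length 1)


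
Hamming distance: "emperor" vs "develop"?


Comparing character by character (same length = 7):
  Pos 0: 'e' vs 'd' !=
  Pos 1: 'm' vs 'e' !=
  Pos 2: 'p' vs 'v' !=
  Pos 3: 'e' vs 'e' =
  Pos 4: 'r' vs 'l' !=
  Pos 5: 'o' vs 'o' =
  Pos 6: 'r' vs 'p' !=
Hamming distance = 5


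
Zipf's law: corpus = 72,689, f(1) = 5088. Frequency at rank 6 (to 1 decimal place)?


Zipf's law: f(r) = f(1) / r
f(1) = 5088
f(6) = 5088 / 6
= 848.0 occurrences


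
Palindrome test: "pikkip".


Word: "pikkip"
Reversed: "pikkip"
Forward == Backward? pikkip == pikkip
Palindrome = Yes


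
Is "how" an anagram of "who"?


Word 1: "who" → sorted: how
Word 2: "how" → sorted: how
Same letters? how == how
Anagram = Yes


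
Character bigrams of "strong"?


Word: "strong" (length 6)
Number of bigrams = 6 - 2 + 1 = 5
  Position 0: "st"
  Position 1: "tr"
  Position 2: "ro"
  Position 3: "on"
  Position 4: "ng"
Bigrams = "st", "tr", "ro", "on", "ng"


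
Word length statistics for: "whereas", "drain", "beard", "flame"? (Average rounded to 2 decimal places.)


Lengths: "whereas"=7, "drain"=5, "beard"=5, "flame"=5
Sum = 22, Count = 4
Average = 22/4 = 5.50
= avg=5.50, min=5, max=7


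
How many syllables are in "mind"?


Word: "mind"
Syllable breakdown: mind
Counting: 1 part
= 1 syllable


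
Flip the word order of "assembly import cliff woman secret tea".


Original: "assembly import cliff woman secret tea"
Words (1..n): assembly | import | cliff | woman | secret | tea
Reversed (n..1): tea | secret | woman | cliff | import | assembly
Result = "tea secret woman cliff import assembly"


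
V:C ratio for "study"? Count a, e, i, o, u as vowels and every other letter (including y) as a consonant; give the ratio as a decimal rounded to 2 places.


Word: "study"
Vowels (a,e,i,o,u): 1
Consonants: 4
Ratio = 1/4
= 0.25


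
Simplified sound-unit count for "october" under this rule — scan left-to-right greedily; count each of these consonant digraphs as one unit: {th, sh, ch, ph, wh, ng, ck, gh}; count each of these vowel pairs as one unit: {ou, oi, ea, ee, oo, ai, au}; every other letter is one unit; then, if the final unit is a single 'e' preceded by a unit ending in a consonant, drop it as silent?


Word: "october" (7 letters)
Left-to-right scan:
  (1) 'o' (letter)
  (2) 'c' (letter)
  (3) 't' (letter)
  (4) 'o' (letter)
  (5) 'b' (letter)
  (6) 'e' (letter)
  (7) 'r' (letter)
Units from scan: 7
Sound units = 7 units


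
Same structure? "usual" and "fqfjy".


Pattern of "usual": [0, 1, 0, 2, 3]
Pattern of "fqfjy": [0, 1, 0, 2, 3]
Patterns match
Same pattern = Yes


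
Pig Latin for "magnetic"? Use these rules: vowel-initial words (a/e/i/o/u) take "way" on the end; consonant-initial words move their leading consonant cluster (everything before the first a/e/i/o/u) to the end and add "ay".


Word: "magnetic"
Starts with consonant(s) → move to end, add 'ay'
Consonant cluster: "m"
Pig Latin = "agneticmay"


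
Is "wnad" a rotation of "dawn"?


Word: "dawn", Candidate: "wnad"
Method: check if candidate is substring of word+word
"dawndawn" contains "wnad"? No
Is rotation = No


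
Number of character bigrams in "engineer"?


Word: "engineer" (length 8)
Number of 2-grams = length - 2 + 1 = 8 - 2 + 1
= 7


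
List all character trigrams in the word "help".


Word: "help" (length 4)
Number of trigrams = 4 - 3 + 1 = 2
  Position 0: "hel"
  Position 1: "elp"
Trigrams = "hel", "elp"


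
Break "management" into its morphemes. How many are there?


Word: "management"
Morphemes: manage / -ment
Each morpheme carries meaning
= 2 morphemes


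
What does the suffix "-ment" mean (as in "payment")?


Suffix: -ment
As in: payment -> pay + -ment
Meaning = result of action


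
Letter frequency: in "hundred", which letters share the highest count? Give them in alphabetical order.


Word: "hundred"
Letter counts:
  'd': 2
  'e': 1
  'h': 1
  'n': 1
  'r': 1
  'u': 1
Maximum count = 2
Most frequent = 'd' (2 times each)


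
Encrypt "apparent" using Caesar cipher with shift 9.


Word: "apparent"
Shift: 9
Each letter → (letter + shift) mod 26:
  'a' (0) + 9 = 9 → 'j'
  'p' (15) + 9 = 24 → 'y'
  'p' (15) + 9 = 24 → 'y'
  'a' (0) + 9 = 9 → 'j'
  'r' (17) + 9 = 0 → 'a'
  'e' (4) + 9 = 13 → 'n'
  'n' (13) + 9 = 22 → 'w'
  't' (19) + 9 = 2 → 'c'
Result = "jyyjanwc"


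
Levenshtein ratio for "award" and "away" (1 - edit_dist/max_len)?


Word 1: "award" (length 5)
Word 2: "away" (length 4)
One optimal edit sequence:
  1. keep 'a'
  2. keep 'w'
  3. keep 'a'
  4. delete 'r'  (+1)
  5. substitute 'd' -> 'y'  (+1)
Edit distance = 2
Max length = max(5, 4) = 5
Similarity = 1 - 2/5
= 0.6000


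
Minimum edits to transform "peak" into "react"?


Word 1: "peak" (length 4)
Word 2: "react" (length 5)
One optimal edit sequence (insert/delete/substitute each cost 1):
  1. substitute 'p' -> 'r'  (+1)
  2. keep 'e'
  3. keep 'a'
  4. insert 'c'  (+1)
  5. substitute 'k' -> 't'  (+1)
Total edit operations: 3
Edit distance = 3


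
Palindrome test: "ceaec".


Word: "ceaec"
Reversed: "ceaec"
Forward == Backward? ceaec == ceaec
Palindrome = Yes


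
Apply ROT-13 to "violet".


Word: "violet"
Shift: 13
Each letter → (letter + shift) mod 26:
  'v' (21) + 13 = 8 → 'i'
  'i' (8) + 13 = 21 → 'v'
  'o' (14) + 13 = 1 → 'b'
  'l' (11) + 13 = 24 → 'y'
  'e' (4) + 13 = 17 → 'r'
  't' (19) + 13 = 6 → 'g'
Result = "ivbyrg"


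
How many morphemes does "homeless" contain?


Word: "homeless"
Morphemes: home + -less
Each morpheme carries meaning
= 2 morphemes


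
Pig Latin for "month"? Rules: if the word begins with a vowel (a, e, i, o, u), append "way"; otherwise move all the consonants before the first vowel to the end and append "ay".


Word: "month"
Starts with consonant(s) → move to end, add 'ay'
Consonant cluster: "m"
Pig Latin = "onthmay"


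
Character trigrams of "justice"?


Word: "justice" (length 7)
Number of trigrams = 7 - 3 + 1 = 5
  Position 0: "jus"
  Position 1: "ust"
  Position 2: "sti"
  Position 3: "tic"
  Position 4: "ice"
Trigrams = "jus", "ust", "sti", "tic", "ice"


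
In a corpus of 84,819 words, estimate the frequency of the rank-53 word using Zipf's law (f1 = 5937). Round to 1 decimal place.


Zipf's law: f(r) = f(1) / r
f(1) = 5937
f(53) = 5937 / 53
= 112.0 occurrences


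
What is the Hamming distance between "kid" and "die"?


Comparing character by character (same length = 3):
  Pos 0: 'k' vs 'd' !=
  Pos 1: 'i' vs 'i' =
  Pos 2: 'd' vs 'e' !=
Hamming distance = 2


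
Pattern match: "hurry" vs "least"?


Pattern of "hurry": [0, 1, 2, 2, 3]
Pattern of "least": [0, 1, 2, 3, 4]
Patterns do not match
Same pattern = No


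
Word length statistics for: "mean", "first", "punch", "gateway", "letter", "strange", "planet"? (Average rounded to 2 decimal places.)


Lengths: "mean"=4, "first"=5, "punch"=5, "gateway"=7, "letter"=6, "strange"=7, "planet"=6
Sum = 40, Count = 7
Average = 40/7 = 5.71
= avg=5.71, min=4, max=7


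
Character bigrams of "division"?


Word: "division" (length 8)
Number of bigrams = 8 - 2 + 1 = 7
  Position 0: "di"
  Position 1: "iv"
  Position 2: "vi"
  Position 3: "is"
  Position 4: "si"
  Position 5: "io"
  Position 6: "on"
Bigrams = "di", "iv", "vi", "is", "si", "io", "on"


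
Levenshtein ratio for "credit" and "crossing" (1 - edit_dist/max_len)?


Word 1: "credit" (length 6)
Word 2: "crossing" (length 8)
One optimal edit sequence:
  1. keep 'c'
  2. keep 'r'
  3. insert 'o'  (+1)
  4. substitute 'e' -> 's'  (+1)
  5. substitute 'd' -> 's'  (+1)
  6. keep 'i'
  7. insert 'n'  (+1)
  8. substitute 't' -> 'g'  (+1)
Edit distance = 5
Max length = max(6, 8) = 8
Similarity = 1 - 5/8
= 0.3750


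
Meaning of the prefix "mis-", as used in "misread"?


Prefix: mis-
Example: misread (mis- + read)
Meaning = wrongly


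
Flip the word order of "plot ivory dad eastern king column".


Original: "plot ivory dad eastern king column"
Words (1..n): plot | ivory | dad | eastern | king | column
Reversed (n..1): column | king | eastern | dad | ivory | plot
Result = "column king eastern dad ivory plot"


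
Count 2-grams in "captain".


Word: "captain" (length 7)
Number of 2-grams = length - 2 + 1 = 7 - 2 + 1
= 6


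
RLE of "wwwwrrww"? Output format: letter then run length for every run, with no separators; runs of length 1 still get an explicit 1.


String: "wwwwrrww"
Scanning for consecutive runs:
  'w' x 4
  'r' x 2
  'w' x 2
RLE = "w4r2w2"


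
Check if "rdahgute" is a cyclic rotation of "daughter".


Word: "daughter", Candidate: "rdahgute"
Method: check if candidate is substring of word+word
"daughterdaughter" contains "rdahgute"? No
Is rotation = No


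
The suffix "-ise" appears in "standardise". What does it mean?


Suffix: -ise
As in: standardise -> standard + -ise
Meaning = to make


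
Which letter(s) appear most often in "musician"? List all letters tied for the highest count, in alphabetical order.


Word: "musician"
Letter counts:
  'a': 1
  'c': 1
  'i': 2
  'm': 1
  'n': 1
  's': 1
  'u': 1
Maximum count = 2
Most frequent = 'i' (2 times each)


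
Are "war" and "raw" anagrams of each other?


Word 1: "war" → sorted: arw
Word 2: "raw" → sorted: arw
Same letters? arw == arw
Anagram = Yes


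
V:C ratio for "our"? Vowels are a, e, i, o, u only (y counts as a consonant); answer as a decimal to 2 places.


Word: "our"
Vowels (a,e,i,o,u): 2
Consonants: 1
Ratio = 2/1
= 2.00


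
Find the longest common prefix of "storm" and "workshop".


Word 1: "storm"
Word 2: "workshop"
Comparing from start:
  Pos 0: 's' != 'w' (stop)
LCP = "" (length 0)


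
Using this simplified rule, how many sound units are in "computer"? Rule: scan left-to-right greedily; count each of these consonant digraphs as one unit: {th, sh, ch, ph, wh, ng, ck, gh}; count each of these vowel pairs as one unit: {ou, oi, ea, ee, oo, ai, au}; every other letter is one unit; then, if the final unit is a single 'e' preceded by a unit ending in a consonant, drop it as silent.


Word: "computer" (8 letters)
Left-to-right scan:
  [1] 'c' (letter)
  [2] 'o' (letter)
  [3] 'm' (letter)
  [4] 'p' (letter)
  [5] 'u' (letter)
  [6] 't' (letter)
  [7] 'e' (letter)
  [8] 'r' (letter)
Units from scan: 8
Sound units = 8 units


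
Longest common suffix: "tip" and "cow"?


Word 1: "tip"
Word 2: "cow"
Comparing from end:
  Pos -1: 'p' != 'w' (stop)
LCS = "" (length 0)


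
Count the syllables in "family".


Word: "family"
Syllable breakdown: fam-i-ly
Counting: 3 parts
= 3 syllables


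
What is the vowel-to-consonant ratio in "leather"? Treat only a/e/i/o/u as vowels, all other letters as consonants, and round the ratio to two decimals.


Word: "leather"
Vowels (a,e,i,o,u): 3
Consonants: 4
Ratio = 3/4
= 0.75


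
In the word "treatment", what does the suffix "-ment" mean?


Suffix: -ment
Example: treatment (treat + -ment)
Meaning = result of action


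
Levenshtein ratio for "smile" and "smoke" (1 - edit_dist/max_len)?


Word 1: "smile" (length 5)
Word 2: "smoke" (length 5)
One optimal edit sequence:
  1. keep 's'
  2. keep 'm'
  3. substitute 'i' -> 'o'  (+1)
  4. substitute 'l' -> 'k'  (+1)
  5. keep 'e'
Edit distance = 2
Max length = max(5, 5) = 5
Similarity = 1 - 2/5
= 0.6000


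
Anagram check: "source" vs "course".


Word 1: "source" → sorted: ceorsu
Word 2: "course" → sorted: ceorsu
Same letters? ceorsu == ceorsu
Anagram = Yes


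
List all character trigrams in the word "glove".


Word: "glove" (length 5)
Number of trigrams = 5 - 3 + 1 = 3
  Position 0: "glo"
  Position 1: "lov"
  Position 2: "ove"
Trigrams = "glo", "lov", "ove"


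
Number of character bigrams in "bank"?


Word: "bank" (length 4)
Number of 2-grams = length - 2 + 1 = 4 - 2 + 1
= 3


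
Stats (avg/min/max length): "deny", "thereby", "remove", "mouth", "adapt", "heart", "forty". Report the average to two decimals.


Lengths: "deny"=4, "thereby"=7, "remove"=6, "mouth"=5, "adapt"=5, "heart"=5, "forty"=5
Sum = 37, Count = 7
Average = 37/7 = 5.29
= avg=5.29, min=4, max=7


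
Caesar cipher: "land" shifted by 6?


Word: "land"
Shift: 6
Each letter → (letter + shift) mod 26:
  'l' (11) + 6 = 17 → 'r'
  'a' (0) + 6 = 6 → 'g'
  'n' (13) + 6 = 19 → 't'
  'd' (3) + 6 = 9 → 'j'
Result = "rgtj"


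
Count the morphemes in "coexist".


Word: "coexist"
Morphemes: co- + exist
Each morpheme carries meaning
= 2 morphemes


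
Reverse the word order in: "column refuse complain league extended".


Original: "column refuse complain league extended"
Words (1..n): column | refuse | complain | league | extended
Reversed (n..1): extended | league | complain | refuse | column
Result = "extended league complain refuse column"


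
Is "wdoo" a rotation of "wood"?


Word: "wood", Candidate: "wdoo"
Method: check if candidate is substring of word+word
"woodwood" contains "wdoo"? No
Is rotation = No


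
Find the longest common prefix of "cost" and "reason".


Word 1: "cost"
Word 2: "reason"
Comparing from start:
  Pos 0: 'c' != 'r' (stop)
LCP = "" (length 0)


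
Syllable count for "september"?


Word: "september"
Syllable breakdown: sep / tem / ber
Counting: 3 parts
= 3 syllables


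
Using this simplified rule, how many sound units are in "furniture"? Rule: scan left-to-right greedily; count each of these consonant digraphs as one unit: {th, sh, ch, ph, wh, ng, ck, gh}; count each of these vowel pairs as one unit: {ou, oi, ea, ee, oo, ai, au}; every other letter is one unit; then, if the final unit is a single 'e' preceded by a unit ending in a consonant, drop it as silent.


Word: "furniture" (9 letters)
Left-to-right scan:
  (1) 'f' (letter)
  (2) 'u' (letter)
  (3) 'r' (letter)
  (4) 'n' (letter)
  (5) 'i' (letter)
  (6) 't' (letter)
  (7) 'u' (letter)
  (8) 'r' (letter)
  (9) 'e' (letter)
Units from scan: 9
Final unit is 'e' after a consonant -> drop as silent (-1)
Sound units = 8 units


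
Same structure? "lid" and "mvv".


Pattern of "lid": [0, 1, 2]
Pattern of "mvv": [0, 1, 1]
Patterns do not match
Same pattern = No


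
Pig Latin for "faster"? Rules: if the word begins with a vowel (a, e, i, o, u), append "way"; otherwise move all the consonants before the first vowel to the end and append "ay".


Word: "faster"
Starts with consonant(s) → move to end, add 'ay'
Consonant cluster: "f"
Pig Latin = "asterfay"


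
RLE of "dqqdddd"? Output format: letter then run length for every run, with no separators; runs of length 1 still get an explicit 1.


String: "dqqdddd"
Scanning for consecutive runs:
  'd' x 1
  'q' x 2
  'd' x 4
RLE = "d1q2d4"


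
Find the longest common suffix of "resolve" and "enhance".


Word 1: "resolve"
Word 2: "enhance"
Comparing from end:
  Pos -1: 'e' == 'e'
  Pos -2: 'v' != 'c' (stop)
LCS = "e" (length 1)


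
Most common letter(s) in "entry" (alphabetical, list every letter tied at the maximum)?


Word: "entry"
Letter counts:
  'e': 1
  'n': 1
  'r': 1
  't': 1
  'y': 1
Maximum count = 1
Most frequent = 'e', 'n', 'r', 't', 'y' (1 time each)


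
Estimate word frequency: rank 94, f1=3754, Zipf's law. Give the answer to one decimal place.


Zipf's law: f(r) = f(1) / r
f(1) = 3754
f(94) = 3754 / 94
= 39.9 occurrences


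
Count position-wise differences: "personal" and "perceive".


Comparing character by character (same length = 8):
  Pos 0: 'p' vs 'p' =
  Pos 1: 'e' vs 'e' =
  Pos 2: 'r' vs 'r' =
  Pos 3: 's' vs 'c' !=
  Pos 4: 'o' vs 'e' !=
  Pos 5: 'n' vs 'i' !=
  Pos 6: 'a' vs 'v' !=
  Pos 7: 'l' vs 'e' !=
Hamming distance = 5


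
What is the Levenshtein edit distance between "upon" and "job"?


Word 1: "upon" (length 4)
Word 2: "job" (length 3)
One optimal edit sequence (insert/delete/substitute each cost 1):
  1. delete 'u'  (+1)
  2. substitute 'p' -> 'j'  (+1)
  3. keep 'o'
  4. substitute 'n' -> 'b'  (+1)
Total edit operations: 3
Edit distance = 3


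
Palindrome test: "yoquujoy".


Word: "yoquujoy"
Reversed: "yojuuqoy"
Forward == Backward? yoquujoy != yojuuqoy
Palindrome = No


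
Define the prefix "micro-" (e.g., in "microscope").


Prefix: micro-
Example: microscope (micro- + scope)
Meaning = small


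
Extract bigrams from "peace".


Word: "peace" (length 5)
Number of bigrams = 5 - 2 + 1 = 4
  Position 0: "pe"
  Position 1: "ea"
  Position 2: "ac"
  Position 3: "ce"
Bigrams = "pe", "ea", "ac", "ce"


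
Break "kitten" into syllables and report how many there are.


Word: "kitten"
Syllable breakdown: kit · ten
Counting: 2 parts
= 2 syllables


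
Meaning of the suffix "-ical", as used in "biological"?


Suffix: -ical
Example: biological (biology + -ical, with a spelling change)
Meaning = relating to


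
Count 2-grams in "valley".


Word: "valley" (length 6)
Number of 2-grams = length - 2 + 1 = 6 - 2 + 1
= 5


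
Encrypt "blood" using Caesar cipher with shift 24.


Word: "blood"
Shift: 24
Each letter → (letter + shift) mod 26:
  'b' (1) + 24 = 25 → 'z'
  'l' (11) + 24 = 9 → 'j'
  'o' (14) + 24 = 12 → 'm'
  'o' (14) + 24 = 12 → 'm'
  'd' (3) + 24 = 1 → 'b'
Result = "zjmmb"


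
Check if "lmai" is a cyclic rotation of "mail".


Word: "mail", Candidate: "lmai"
Method: check if candidate is substring of word+word
"mailmail" contains "lmai"? Yes
Is rotation = Yes


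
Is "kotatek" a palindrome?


Word: "kotatek"
Reversed: "ketatok"
Forward == Backward? kotatek != ketatok
Palindrome = No


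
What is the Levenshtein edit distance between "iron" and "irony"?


Word 1: "iron" (length 4)
Word 2: "irony" (length 5)
One optimal edit sequence (insert/delete/substitute each cost 1):
  1. keep 'i'
  2. keep 'r'
  3. keep 'o'
  4. keep 'n'
  5. insert 'y'  (+1)
Total edit operations: 1
Edit distance = 1


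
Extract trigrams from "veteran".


Word: "veteran" (length 7)
Number of trigrams = 7 - 3 + 1 = 5
  Position 0: "vet"
  Position 1: "ete"
  Position 2: "ter"
  Position 3: "era"
  Position 4: "ran"
Trigrams = "vet", "ete", "ter", "era", "ran"


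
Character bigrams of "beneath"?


Word: "beneath" (length 7)
Number of bigrams = 7 - 2 + 1 = 6
  Position 0: "be"
  Position 1: "en"
  Position 2: "ne"
  Position 3: "ea"
  Position 4: "at"
  Position 5: "th"
Bigrams = "be", "en", "ne", "ea", "at", "th"


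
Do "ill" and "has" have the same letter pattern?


Pattern of "ill": [0, 1, 1]
Pattern of "has": [0, 1, 2]
Patterns do not match
Same pattern = No


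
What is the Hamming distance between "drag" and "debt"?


Comparing character by character (same length = 4):
  Pos 0: 'd' vs 'd' =
  Pos 1: 'r' vs 'e' !=
  Pos 2: 'a' vs 'b' !=
  Pos 3: 'g' vs 't' !=
Hamming distance = 3


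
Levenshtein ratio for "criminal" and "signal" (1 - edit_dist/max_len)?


Word 1: "criminal" (length 8)
Word 2: "signal" (length 6)
One optimal edit sequence:
  1. delete 'c'  (+1)
  2. substitute 'r' -> 's'  (+1)
  3. keep 'i'
  4. delete 'm'  (+1)
  5. substitute 'i' -> 'g'  (+1)
  6. keep 'n'
  7. keep 'a'
  8. keep 'l'
Edit distance = 4
Max length = max(8, 6) = 8
Similarity = 1 - 4/8
= 0.5000


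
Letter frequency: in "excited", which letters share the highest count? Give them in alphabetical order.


Word: "excited"
Letter counts:
  'c': 1
  'd': 1
  'e': 2
  'i': 1
  't': 1
  'x': 1
Maximum count = 2
Most frequent = 'e' (2 times each)


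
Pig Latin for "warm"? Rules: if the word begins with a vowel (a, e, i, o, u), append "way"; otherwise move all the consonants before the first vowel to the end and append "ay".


Word: "warm"
Starts with consonant(s) → move to end, add 'ay'
Consonant cluster: "w"
Pig Latin = "armway"


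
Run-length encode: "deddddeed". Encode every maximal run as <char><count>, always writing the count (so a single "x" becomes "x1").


String: "deddddeed"
Scanning for consecutive runs:
  'd' x 1
  'e' x 1
  'd' x 4
  'e' x 2
  'd' x 1
RLE = "d1e1d4e2d1"


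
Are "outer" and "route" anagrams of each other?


Word 1: "outer" → sorted: eortu
Word 2: "route" → sorted: eortu
Same letters? eortu == eortu
Anagram = Yes


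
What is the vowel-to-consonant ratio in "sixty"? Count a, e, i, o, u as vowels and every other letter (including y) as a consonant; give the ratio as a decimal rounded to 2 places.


Word: "sixty"
Vowels (a,e,i,o,u): 1
Consonants: 4
Ratio = 1/4
= 0.25


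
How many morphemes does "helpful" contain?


Word: "helpful"
Morphemes: help / -ful
Each morpheme carries meaning
= 2 morphemes


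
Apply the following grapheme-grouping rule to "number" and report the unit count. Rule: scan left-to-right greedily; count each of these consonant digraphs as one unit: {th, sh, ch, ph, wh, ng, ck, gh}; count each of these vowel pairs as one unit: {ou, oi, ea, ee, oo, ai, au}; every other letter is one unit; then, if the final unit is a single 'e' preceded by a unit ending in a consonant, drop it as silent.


Word: "number" (6 letters)
Left-to-right scan:
  (1) 'n' (letter)
  (2) 'u' (letter)
  (3) 'm' (letter)
  (4) 'b' (letter)
  (5) 'e' (letter)
  (6) 'r' (letter)
Units from scan: 6
Sound units = 6 units


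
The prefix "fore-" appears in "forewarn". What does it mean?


Prefix: fore-
Example: forewarn (fore- + warn)
Meaning = before


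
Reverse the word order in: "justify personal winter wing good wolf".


Original: "justify personal winter wing good wolf"
Words (1..n): justify | personal | winter | wing | good | wolf
Reversed (n..1): wolf | good | wing | winter | personal | justify
Result = "wolf good wing winter personal justify"


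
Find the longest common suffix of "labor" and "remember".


Word 1: "labor"
Word 2: "remember"
Comparing from end:
  Pos -1: 'r' == 'r'
  Pos -2: 'o' != 'e' (stop)
LCS = "r" (length 1)


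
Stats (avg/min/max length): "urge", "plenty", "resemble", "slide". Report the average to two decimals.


Lengths: "urge"=4, "plenty"=6, "resemble"=8, "slide"=5
Sum = 23, Count = 4
Average = 23/4 = 5.75
= avg=5.75, min=4, max=8


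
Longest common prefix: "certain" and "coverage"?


Word 1: "certain"
Word 2: "coverage"
Comparing from start:
  Pos 0: 'c' == 'c'
  Pos 1: 'e' != 'o' (stop)
LCP = "c" (length 1)


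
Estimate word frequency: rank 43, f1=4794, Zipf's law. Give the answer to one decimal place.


Zipf's law: f(r) = f(1) / r
f(1) = 4794
f(43) = 4794 / 43
= 111.5 occurrences


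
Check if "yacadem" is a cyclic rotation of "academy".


Word: "academy", Candidate: "yacadem"
Method: check if candidate is substring of word+word
"academyacademy" contains "yacadem"? Yes
Is rotation = Yes


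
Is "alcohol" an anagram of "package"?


Word 1: "package" → sorted: aacegkp
Word 2: "alcohol" → sorted: achlloo
Same letters? aacegkp != achlloo
Anagram = No


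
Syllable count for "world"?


Word: "world"
Syllable breakdown: world
Counting: 1 part
= 1 syllable


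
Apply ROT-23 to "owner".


Word: "owner"
Shift: 23
Each letter → (letter + shift) mod 26:
  'o' (14) + 23 = 11 → 'l'
  'w' (22) + 23 = 19 → 't'
  'n' (13) + 23 = 10 → 'k'
  'e' (4) + 23 = 1 → 'b'
  'r' (17) + 23 = 14 → 'o'
Result = "ltkbo"


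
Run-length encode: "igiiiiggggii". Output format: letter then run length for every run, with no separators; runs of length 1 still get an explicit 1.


String: "igiiiiggggii"
Scanning for consecutive runs:
  'i' x 1
  'g' x 1
  'i' x 4
  'g' x 4
  'i' x 2
RLE = "i1g1i4g4i2"


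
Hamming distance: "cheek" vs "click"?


Comparing character by character (same length = 5):
  Pos 0: 'c' vs 'c' =
  Pos 1: 'h' vs 'l' !=
  Pos 2: 'e' vs 'i' !=
  Pos 3: 'e' vs 'c' !=
  Pos 4: 'k' vs 'k' =
Hamming distance = 3


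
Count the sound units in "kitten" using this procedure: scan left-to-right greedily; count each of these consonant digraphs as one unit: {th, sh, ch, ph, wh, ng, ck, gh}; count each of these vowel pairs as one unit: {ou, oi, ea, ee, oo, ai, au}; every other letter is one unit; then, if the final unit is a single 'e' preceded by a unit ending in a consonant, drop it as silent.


Word: "kitten" (6 letters)
Left-to-right scan:
  [1] 'k' (letter)
  [2] 'i' (letter)
  [3] 't' (letter)
  [4] 't' (letter)
  [5] 'e' (letter)
  [6] 'n' (letter)
Units from scan: 6
Sound units = 6 units


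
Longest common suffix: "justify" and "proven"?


Word 1: "justify"
Word 2: "proven"
Comparing from end:
  Pos -1: 'y' != 'n' (stop)
LCS = "" (length 0)


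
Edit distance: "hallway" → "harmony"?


Word 1: "hallway" (length 7)
Word 2: "harmony" (length 7)
One optimal edit sequence (insert/delete/substitute each cost 1):
  1. keep 'h'
  2. keep 'a'
  3. substitute 'l' -> 'r'  (+1)
  4. substitute 'l' -> 'm'  (+1)
  5. substitute 'w' -> 'o'  (+1)
  6. substitute 'a' -> 'n'  (+1)
  7. keep 'y'
Total edit operations: 4
Edit distance = 4


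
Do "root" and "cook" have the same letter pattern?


Pattern of "root": [0, 1, 1, 2]
Pattern of "cook": [0, 1, 1, 2]
Patterns match
Same pattern = Yes


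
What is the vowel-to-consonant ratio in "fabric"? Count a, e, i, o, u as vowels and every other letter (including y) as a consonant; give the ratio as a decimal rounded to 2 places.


Word: "fabric"
Vowels (a,e,i,o,u): 2
Consonants: 4
Ratio = 2/4
= 0.50


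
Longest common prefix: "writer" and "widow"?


Word 1: "writer"
Word 2: "widow"
Comparing from start:
  Pos 0: 'w' == 'w'
  Pos 1: 'r' != 'i' (stop)
LCP = "w" (length 1)


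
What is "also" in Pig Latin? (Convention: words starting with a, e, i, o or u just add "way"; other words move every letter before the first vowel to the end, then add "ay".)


Word: "also"
Starts with vowel → add 'way'
Pig Latin = "alsoway"


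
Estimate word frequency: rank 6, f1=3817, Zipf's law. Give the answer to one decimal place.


Zipf's law: f(r) = f(1) / r
f(1) = 3817
f(6) = 3817 / 6
= 636.2 occurrences


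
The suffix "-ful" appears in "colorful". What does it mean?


Suffix: -ful
Example: colorful (color + -ful)
Meaning = full of


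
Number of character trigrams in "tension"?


Word: "tension" (length 7)
Number of 3-grams = length - 3 + 1 = 7 - 3 + 1
= 5


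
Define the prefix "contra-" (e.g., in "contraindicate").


Prefix: contra-
As in: contraindicate -> contra- + indicate
Meaning = against


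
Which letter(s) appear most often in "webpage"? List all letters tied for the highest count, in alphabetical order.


Word: "webpage"
Letter counts:
  'a': 1
  'b': 1
  'e': 2
  'g': 1
  'p': 1
  'w': 1
Maximum count = 2
Most frequent = 'e' (2 times each)


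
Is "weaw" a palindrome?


Word: "weaw"
Reversed: "waew"
Forward == Backward? weaw != waew
Palindrome = No


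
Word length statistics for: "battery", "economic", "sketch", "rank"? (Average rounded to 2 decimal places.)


Lengths: "battery"=7, "economic"=8, "sketch"=6, "rank"=4
Sum = 25, Count = 4
Average = 25/4 = 6.25
= avg=6.25, min=4, max=8


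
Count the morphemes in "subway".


Word: "subway"
Morphemes: sub- / way
Each morpheme carries meaning
= 2 morphemes


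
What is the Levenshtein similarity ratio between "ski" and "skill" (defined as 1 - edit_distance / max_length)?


Word 1: "ski" (length 3)
Word 2: "skill" (length 5)
One optimal edit sequence:
  1. keep 's'
  2. keep 'k'
  3. keep 'i'
  4. insert 'l'  (+1)
  5. insert 'l'  (+1)
Edit distance = 2
Max length = max(3, 5) = 5
Similarity = 1 - 2/5
= 0.6000


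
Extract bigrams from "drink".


Word: "drink" (length 5)
Number of bigrams = 5 - 2 + 1 = 4
  Position 0: "dr"
  Position 1: "ri"
  Position 2: "in"
  Position 3: "nk"
Bigrams = "dr", "ri", "in", "nk"


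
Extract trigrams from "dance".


Word: "dance" (length 5)
Number of trigrams = 5 - 3 + 1 = 3
  Position 0: "dan"
  Position 1: "anc"
  Position 2: "nce"
Trigrams = "dan", "anc", "nce"


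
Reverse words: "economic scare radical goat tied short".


Original: "economic scare radical goat tied short"
Words (1..n): economic | scare | radical | goat | tied | short
Reversed (n..1): short | tied | goat | radical | scare | economic
Result = "short tied goat radical scare economic"


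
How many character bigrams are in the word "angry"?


Word: "angry" (length 5)
Number of 2-grams = length - 2 + 1 = 5 - 2 + 1
= 4


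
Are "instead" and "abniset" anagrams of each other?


Word 1: "instead" → sorted: adeinst
Word 2: "abniset" → sorted: abeinst
Same letters? adeinst != abeinst
Anagram = No


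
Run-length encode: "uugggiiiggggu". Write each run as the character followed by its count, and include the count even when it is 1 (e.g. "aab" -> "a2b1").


String: "uugggiiiggggu"
Scanning for consecutive runs:
  'u' x 2
  'g' x 3
  'i' x 3
  'g' x 4
  'u' x 1
RLE = "u2g3i3g4u1"


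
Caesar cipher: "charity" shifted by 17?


Word: "charity"
Shift: 17
Each letter → (letter + shift) mod 26:
  'c' (2) + 17 = 19 → 't'
  'h' (7) + 17 = 24 → 'y'
  'a' (0) + 17 = 17 → 'r'
  'r' (17) + 17 = 8 → 'i'
  'i' (8) + 17 = 25 → 'z'
  't' (19) + 17 = 10 → 'k'
  'y' (24) + 17 = 15 → 'p'
Result = "tyrizkp"


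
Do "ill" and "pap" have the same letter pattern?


Pattern of "ill": [0, 1, 1]
Pattern of "pap": [0, 1, 0]
Patterns do not match
Same pattern = No


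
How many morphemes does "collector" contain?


Word: "collector"
Morphemes: collect / -or
Each morpheme carries meaning
= 2 morphemes


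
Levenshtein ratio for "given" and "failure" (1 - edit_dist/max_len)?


Word 1: "given" (length 5)
Word 2: "failure" (length 7)
One optimal edit sequence:
  1. insert 'f'  (+1)
  2. substitute 'g' -> 'a'  (+1)
  3. keep 'i'
  4. insert 'l'  (+1)
  5. substitute 'v' -> 'u'  (+1)
  6. substitute 'e' -> 'r'  (+1)
  7. substitute 'n' -> 'e'  (+1)
Edit distance = 6
Max length = max(5, 7) = 7
Similarity = 1 - 6/7
= 0.1429


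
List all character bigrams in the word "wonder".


Word: "wonder" (length 6)
Number of bigrams = 6 - 2 + 1 = 5
  Position 0: "wo"
  Position 1: "on"
  Position 2: "nd"
  Position 3: "de"
  Position 4: "er"
Bigrams = "wo", "on", "nd", "de", "er"


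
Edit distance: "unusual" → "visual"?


Word 1: "unusual" (length 7)
Word 2: "visual" (length 6)
One optimal edit sequence (insert/delete/substitute each cost 1):
  1. delete 'u'  (+1)
  2. substitute 'n' -> 'v'  (+1)
  3. substitute 'u' -> 'i'  (+1)
  4. keep 's'
  5. keep 'u'
  6. keep 'a'
  7. keep 'l'
Total edit operations: 3
Edit distance = 3


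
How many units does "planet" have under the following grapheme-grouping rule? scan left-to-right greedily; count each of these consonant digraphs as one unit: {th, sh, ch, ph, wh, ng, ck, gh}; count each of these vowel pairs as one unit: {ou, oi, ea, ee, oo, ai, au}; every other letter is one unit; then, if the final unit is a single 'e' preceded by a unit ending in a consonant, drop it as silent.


Word: "planet" (6 letters)
Left-to-right scan:
  1. 'p' (letter)
  2. 'l' (letter)
  3. 'a' (letter)
  4. 'n' (letter)
  5. 'e' (letter)
  6. 't' (letter)
Units from scan: 6
Sound units = 6 units


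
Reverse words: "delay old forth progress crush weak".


Original: "delay old forth progress crush weak"
Words (1..n): delay | old | forth | progress | crush | weak
Reversed (n..1): weak | crush | progress | forth | old | delay
Result = "weak crush progress forth old delay"


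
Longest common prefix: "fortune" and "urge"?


Word 1: "fortune"
Word 2: "urge"
Comparing from start:
  Pos 0: 'f' != 'u' (stop)
LCP = "" (length 0)


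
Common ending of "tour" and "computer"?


Word 1: "tour"
Word 2: "computer"
Comparing from end:
  Pos -1: 'r' == 'r'
  Pos -2: 'u' != 'e' (stop)
LCS = "r" (length 1)


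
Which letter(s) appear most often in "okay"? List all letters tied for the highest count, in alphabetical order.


Word: "okay"
Letter counts:
  'a': 1
  'k': 1
  'o': 1
  'y': 1
Maximum count = 1
Most frequent = 'a', 'k', 'o', 'y' (1 time each)


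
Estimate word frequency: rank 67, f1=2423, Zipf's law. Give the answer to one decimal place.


Zipf's law: f(r) = f(1) / r
f(1) = 2423
f(67) = 2423 / 67
= 36.2 occurrences


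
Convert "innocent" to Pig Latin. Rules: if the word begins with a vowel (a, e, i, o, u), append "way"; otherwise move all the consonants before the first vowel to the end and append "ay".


Word: "innocent"
Starts with vowel → add 'way'
Pig Latin = "innocentway"


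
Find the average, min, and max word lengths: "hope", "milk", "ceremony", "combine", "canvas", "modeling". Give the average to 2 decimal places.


Lengths: "hope"=4, "milk"=4, "ceremony"=8, "combine"=7, "canvas"=6, "modeling"=8
Sum = 37, Count = 6
Average = 37/6 = 6.17
= avg=6.17, min=4, max=8


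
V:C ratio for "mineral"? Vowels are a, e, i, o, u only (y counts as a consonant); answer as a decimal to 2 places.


Word: "mineral"
Vowels (a,e,i,o,u): 3
Consonants: 4
Ratio = 3/4
= 0.75


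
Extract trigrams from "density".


Word: "density" (length 7)
Number of trigrams = 7 - 3 + 1 = 5
  Position 0: "den"
  Position 1: "ens"
  Position 2: "nsi"
  Position 3: "sit"
  Position 4: "ity"
Trigrams = "den", "ens", "nsi", "sit", "ity"


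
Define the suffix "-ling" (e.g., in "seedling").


Suffix: -ling
Example: seedling = seed + -ling
Meaning = small / young


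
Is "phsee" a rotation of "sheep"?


Word: "sheep", Candidate: "phsee"
Method: check if candidate is substring of word+word
"sheepsheep" contains "phsee"? No
Is rotation = No


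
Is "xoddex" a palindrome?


Word: "xoddex"
Reversed: "xeddox"
Forward == Backward? xoddex != xeddox
Palindrome = No


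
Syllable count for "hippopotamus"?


Word: "hippopotamus"
Syllable breakdown: hip / po / pot / a / mus
Counting: 5 parts
= 5 syllables


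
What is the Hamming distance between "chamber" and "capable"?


Comparing character by character (same length = 7):
  Pos 0: 'c' vs 'c' =
  Pos 1: 'h' vs 'a' !=
  Pos 2: 'a' vs 'p' !=
  Pos 3: 'm' vs 'a' !=
  Pos 4: 'b' vs 'b' =
  Pos 5: 'e' vs 'l' !=
  Pos 6: 'r' vs 'e' !=
Hamming distance = 5


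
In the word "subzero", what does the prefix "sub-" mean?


Prefix: sub-
Example: subzero = sub- + zero
Meaning = under / below


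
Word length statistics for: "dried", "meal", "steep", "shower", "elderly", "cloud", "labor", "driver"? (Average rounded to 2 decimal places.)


Lengths: "dried"=5, "meal"=4, "steep"=5, "shower"=6, "elderly"=7, "cloud"=5, "labor"=5, "driver"=6
Sum = 43, Count = 8
Average = 43/8 = 5.38
= avg=5.38, min=4, max=7


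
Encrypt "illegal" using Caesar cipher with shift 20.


Word: "illegal"
Shift: 20
Each letter → (letter + shift) mod 26:
  'i' (8) + 20 = 2 → 'c'
  'l' (11) + 20 = 5 → 'f'
  'l' (11) + 20 = 5 → 'f'
  'e' (4) + 20 = 24 → 'y'
  'g' (6) + 20 = 0 → 'a'
  'a' (0) + 20 = 20 → 'u'
  'l' (11) + 20 = 5 → 'f'
Result = "cffyauf"


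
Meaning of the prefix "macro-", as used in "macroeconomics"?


Prefix: macro-
Example: macroeconomics = macro- + economics
Meaning = large


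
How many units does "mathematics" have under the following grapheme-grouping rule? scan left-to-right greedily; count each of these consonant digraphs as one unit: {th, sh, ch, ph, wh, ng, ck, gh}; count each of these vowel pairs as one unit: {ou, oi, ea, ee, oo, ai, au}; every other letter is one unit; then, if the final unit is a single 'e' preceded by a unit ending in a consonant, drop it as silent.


Word: "mathematics" (11 letters)
Left-to-right scan:
  [1] 'm' (letter)
  [2] 'a' (letter)
  [3] 'th' (digraph)
  [4] 'e' (letter)
  [5] 'm' (letter)
  [6] 'a' (letter)
  [7] 't' (letter)
  [8] 'i' (letter)
  [9] 'c' (letter)
  [10] 's' (letter)
Units from scan: 10
Sound units = 10 units
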